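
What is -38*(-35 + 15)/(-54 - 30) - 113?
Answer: -2563/21 ≈ -122.05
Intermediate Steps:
-38*(-35 + 15)/(-54 - 30) - 113 = -(-760)/(-84) - 113 = -(-760)*(-1)/84 - 113 = -38*5/21 - 113 = -190/21 - 113 = -2563/21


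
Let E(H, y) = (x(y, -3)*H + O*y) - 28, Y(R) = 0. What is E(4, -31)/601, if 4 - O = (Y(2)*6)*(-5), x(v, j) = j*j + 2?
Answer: -108/601 ≈ -0.17970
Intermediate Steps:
x(v, j) = 2 + j² (x(v, j) = j² + 2 = 2 + j²)
O = 4 (O = 4 - 0*6*(-5) = 4 - 0*(-5) = 4 - 1*0 = 4 + 0 = 4)
E(H, y) = -28 + 4*y + 11*H (E(H, y) = ((2 + (-3)²)*H + 4*y) - 28 = ((2 + 9)*H + 4*y) - 28 = (11*H + 4*y) - 28 = (4*y + 11*H) - 28 = -28 + 4*y + 11*H)
E(4, -31)/601 = (-28 + 4*(-31) + 11*4)/601 = (-28 - 124 + 44)*(1/601) = -108*1/601 = -108/601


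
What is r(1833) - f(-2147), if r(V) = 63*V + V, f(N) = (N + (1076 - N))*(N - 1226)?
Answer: 3746660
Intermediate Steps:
f(N) = -1319176 + 1076*N (f(N) = 1076*(-1226 + N) = -1319176 + 1076*N)
r(V) = 64*V
r(1833) - f(-2147) = 64*1833 - (-1319176 + 1076*(-2147)) = 117312 - (-1319176 - 2310172) = 117312 - 1*(-3629348) = 117312 + 3629348 = 3746660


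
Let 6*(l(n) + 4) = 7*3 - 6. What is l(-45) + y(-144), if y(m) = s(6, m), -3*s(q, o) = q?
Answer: -7/2 ≈ -3.5000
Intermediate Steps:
l(n) = -3/2 (l(n) = -4 + (7*3 - 6)/6 = -4 + (21 - 6)/6 = -4 + (⅙)*15 = -4 + 5/2 = -3/2)
s(q, o) = -q/3
y(m) = -2 (y(m) = -⅓*6 = -2)
l(-45) + y(-144) = -3/2 - 2 = -7/2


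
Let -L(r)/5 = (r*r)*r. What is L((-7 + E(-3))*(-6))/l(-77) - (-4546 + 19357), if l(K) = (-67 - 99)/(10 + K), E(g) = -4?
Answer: -49384893/83 ≈ -5.9500e+5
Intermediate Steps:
l(K) = -166/(10 + K)
L(r) = -5*r³ (L(r) = -5*r*r*r = -5*r²*r = -5*r³)
L((-7 + E(-3))*(-6))/l(-77) - (-4546 + 19357) = (-5*(-216*(-7 - 4)³))/((-166/(10 - 77))) - (-4546 + 19357) = (-5*(-11*(-6))³)/((-166/(-67))) - 1*14811 = (-5*66³)/((-166*(-1/67))) - 14811 = (-5*287496)/(166/67) - 14811 = -1437480*67/166 - 14811 = -48155580/83 - 14811 = -49384893/83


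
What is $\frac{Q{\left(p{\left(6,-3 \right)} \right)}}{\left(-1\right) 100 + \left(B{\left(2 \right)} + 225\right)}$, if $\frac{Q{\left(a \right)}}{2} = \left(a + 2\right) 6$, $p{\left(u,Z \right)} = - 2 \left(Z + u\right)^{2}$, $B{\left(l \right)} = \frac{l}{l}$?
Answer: $- \frac{32}{21} \approx -1.5238$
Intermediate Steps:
$B{\left(l \right)} = 1$
$Q{\left(a \right)} = 24 + 12 a$ ($Q{\left(a \right)} = 2 \left(a + 2\right) 6 = 2 \left(2 + a\right) 6 = 2 \left(12 + 6 a\right) = 24 + 12 a$)
$\frac{Q{\left(p{\left(6,-3 \right)} \right)}}{\left(-1\right) 100 + \left(B{\left(2 \right)} + 225\right)} = \frac{24 + 12 \left(- 2 \left(-3 + 6\right)^{2}\right)}{\left(-1\right) 100 + \left(1 + 225\right)} = \frac{24 + 12 \left(- 2 \cdot 3^{2}\right)}{-100 + 226} = \frac{24 + 12 \left(\left(-2\right) 9\right)}{126} = \left(24 + 12 \left(-18\right)\right) \frac{1}{126} = \left(24 - 216\right) \frac{1}{126} = \left(-192\right) \frac{1}{126} = - \frac{32}{21}$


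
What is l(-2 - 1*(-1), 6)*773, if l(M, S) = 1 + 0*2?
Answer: 773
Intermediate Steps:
l(M, S) = 1 (l(M, S) = 1 + 0 = 1)
l(-2 - 1*(-1), 6)*773 = 1*773 = 773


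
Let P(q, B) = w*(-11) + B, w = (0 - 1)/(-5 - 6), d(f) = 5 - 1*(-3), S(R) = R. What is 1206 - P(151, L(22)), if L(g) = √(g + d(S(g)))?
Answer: 1207 - √30 ≈ 1201.5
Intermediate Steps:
d(f) = 8 (d(f) = 5 + 3 = 8)
w = 1/11 (w = -1/(-11) = -1*(-1/11) = 1/11 ≈ 0.090909)
L(g) = √(8 + g) (L(g) = √(g + 8) = √(8 + g))
P(q, B) = -1 + B (P(q, B) = (1/11)*(-11) + B = -1 + B)
1206 - P(151, L(22)) = 1206 - (-1 + √(8 + 22)) = 1206 - (-1 + √30) = 1206 + (1 - √30) = 1207 - √30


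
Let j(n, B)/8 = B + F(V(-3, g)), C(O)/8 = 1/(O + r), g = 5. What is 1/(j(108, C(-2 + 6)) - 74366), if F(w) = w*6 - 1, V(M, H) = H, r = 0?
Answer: -1/74118 ≈ -1.3492e-5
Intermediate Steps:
F(w) = -1 + 6*w (F(w) = 6*w - 1 = -1 + 6*w)
C(O) = 8/O (C(O) = 8/(O + 0) = 8/O)
j(n, B) = 232 + 8*B (j(n, B) = 8*(B + (-1 + 6*5)) = 8*(B + (-1 + 30)) = 8*(B + 29) = 8*(29 + B) = 232 + 8*B)
1/(j(108, C(-2 + 6)) - 74366) = 1/((232 + 8*(8/(-2 + 6))) - 74366) = 1/((232 + 8*(8/4)) - 74366) = 1/((232 + 8*(8*(1/4))) - 74366) = 1/((232 + 8*2) - 74366) = 1/((232 + 16) - 74366) = 1/(248 - 74366) = 1/(-74118) = -1/74118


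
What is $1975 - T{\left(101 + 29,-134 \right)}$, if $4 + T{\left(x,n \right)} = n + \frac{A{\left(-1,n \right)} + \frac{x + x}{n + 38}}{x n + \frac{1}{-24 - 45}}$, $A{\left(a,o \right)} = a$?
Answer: $\frac{20318284777}{9615848} \approx 2113.0$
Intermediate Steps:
$T{\left(x,n \right)} = -4 + n + \frac{-1 + \frac{2 x}{38 + n}}{- \frac{1}{69} + n x}$ ($T{\left(x,n \right)} = -4 + \left(n + \frac{-1 + \frac{x + x}{n + 38}}{x n + \frac{1}{-24 - 45}}\right) = -4 + \left(n + \frac{-1 + \frac{2 x}{38 + n}}{n x + \frac{1}{-69}}\right) = -4 + \left(n + \frac{-1 + \frac{2 x}{38 + n}}{n x - \frac{1}{69}}\right) = -4 + \left(n + \frac{-1 + \frac{2 x}{38 + n}}{- \frac{1}{69} + n x}\right) = -4 + n + \frac{-1 + \frac{2 x}{38 + n}}{- \frac{1}{69} + n x}$)
$1975 - T{\left(101 + 29,-134 \right)} = 1975 - \frac{-2470 - \left(-134\right)^{2} - -13802 + 138 \left(101 + 29\right) - - 1405392 \left(101 + 29\right) + 69 \left(101 + 29\right) \left(-134\right)^{3} + 2346 \left(101 + 29\right) \left(-134\right)^{2}}{-38 - -134 + 69 \left(101 + 29\right) \left(-134\right)^{2} + 2622 \left(-134\right) \left(101 + 29\right)} = 1975 - \frac{-2470 - 17956 + 13802 + 138 \cdot 130 - \left(-1405392\right) 130 + 69 \cdot 130 \left(-2406104\right) + 2346 \cdot 130 \cdot 17956}{-38 + 134 + 69 \cdot 130 \cdot 17956 + 2622 \left(-134\right) 130} = 1975 - \frac{-2470 - 17956 + 13802 + 17940 + 182700960 - 21582752880 + 5476220880}{-38 + 134 + 161065320 - 45675240} = 1975 - \frac{1}{115390176} \left(-15923819724\right) = 1975 - - \frac{1326984977}{9615848} = 1975 + \frac{1326984977}{9615848} = \frac{20318284777}{9615848}$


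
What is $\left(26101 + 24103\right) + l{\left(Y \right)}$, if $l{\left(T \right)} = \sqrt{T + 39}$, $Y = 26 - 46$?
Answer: $50204 + \sqrt{19} \approx 50208.0$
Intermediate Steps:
$Y = -20$ ($Y = 26 - 46 = -20$)
$l{\left(T \right)} = \sqrt{39 + T}$
$\left(26101 + 24103\right) + l{\left(Y \right)} = \left(26101 + 24103\right) + \sqrt{39 - 20} = 50204 + \sqrt{19}$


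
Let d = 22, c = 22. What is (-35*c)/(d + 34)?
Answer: -55/4 ≈ -13.750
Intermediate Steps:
(-35*c)/(d + 34) = (-35*22)/(22 + 34) = -770/56 = -770*1/56 = -55/4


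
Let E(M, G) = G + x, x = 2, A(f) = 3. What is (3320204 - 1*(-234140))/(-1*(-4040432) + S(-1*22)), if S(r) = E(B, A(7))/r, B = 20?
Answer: 78195568/88889499 ≈ 0.87969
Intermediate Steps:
E(M, G) = 2 + G (E(M, G) = G + 2 = 2 + G)
S(r) = 5/r (S(r) = (2 + 3)/r = 5/r)
(3320204 - 1*(-234140))/(-1*(-4040432) + S(-1*22)) = (3320204 - 1*(-234140))/(-1*(-4040432) + 5/((-1*22))) = (3320204 + 234140)/(4040432 + 5/(-22)) = 3554344/(4040432 + 5*(-1/22)) = 3554344/(4040432 - 5/22) = 3554344/(88889499/22) = 3554344*(22/88889499) = 78195568/88889499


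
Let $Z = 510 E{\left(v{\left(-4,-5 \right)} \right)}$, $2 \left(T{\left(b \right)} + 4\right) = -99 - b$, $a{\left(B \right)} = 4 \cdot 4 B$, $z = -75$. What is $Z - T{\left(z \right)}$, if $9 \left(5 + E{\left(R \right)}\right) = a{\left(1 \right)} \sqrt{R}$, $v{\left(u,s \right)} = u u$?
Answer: $\frac{3278}{3} \approx 1092.7$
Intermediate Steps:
$a{\left(B \right)} = 16 B$
$T{\left(b \right)} = - \frac{107}{2} - \frac{b}{2}$ ($T{\left(b \right)} = -4 + \frac{-99 - b}{2} = -4 - \left(\frac{99}{2} + \frac{b}{2}\right) = - \frac{107}{2} - \frac{b}{2}$)
$v{\left(u,s \right)} = u^{2}$
$E{\left(R \right)} = -5 + \frac{16 \sqrt{R}}{9}$ ($E{\left(R \right)} = -5 + \frac{16 \cdot 1 \sqrt{R}}{9} = -5 + \frac{16 \sqrt{R}}{9}$)
$Z = \frac{3230}{3}$ ($Z = 510 \left(-5 + \frac{16 \sqrt{\left(-4\right)^{2}}}{9}\right) = 510 \left(-5 + \frac{16 \sqrt{16}}{9}\right) = 510 \left(-5 + \frac{16}{9} \cdot 4\right) = 510 \left(-5 + \frac{64}{9}\right) = 510 \cdot \frac{19}{9} = \frac{3230}{3} \approx 1076.7$)
$Z - T{\left(z \right)} = \frac{3230}{3} - \left(- \frac{107}{2} - - \frac{75}{2}\right) = \frac{3230}{3} - \left(- \frac{107}{2} + \frac{75}{2}\right) = \frac{3230}{3} - -16 = \frac{3230}{3} + 16 = \frac{3278}{3}$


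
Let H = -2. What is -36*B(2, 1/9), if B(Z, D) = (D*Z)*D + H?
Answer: 640/9 ≈ 71.111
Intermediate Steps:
B(Z, D) = -2 + Z*D² (B(Z, D) = (D*Z)*D - 2 = Z*D² - 2 = -2 + Z*D²)
-36*B(2, 1/9) = -36*(-2 + 2*(1/9)²) = -36*(-2 + 2*(⅑)²) = -36*(-2 + 2*(1/81)) = -36*(-2 + 2/81) = -36*(-160/81) = 640/9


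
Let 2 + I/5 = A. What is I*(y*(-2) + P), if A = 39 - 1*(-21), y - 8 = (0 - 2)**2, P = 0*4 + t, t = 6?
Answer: -5220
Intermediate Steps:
P = 6 (P = 0*4 + 6 = 0 + 6 = 6)
y = 12 (y = 8 + (0 - 2)**2 = 8 + (-2)**2 = 8 + 4 = 12)
A = 60 (A = 39 + 21 = 60)
I = 290 (I = -10 + 5*60 = -10 + 300 = 290)
I*(y*(-2) + P) = 290*(12*(-2) + 6) = 290*(-24 + 6) = 290*(-18) = -5220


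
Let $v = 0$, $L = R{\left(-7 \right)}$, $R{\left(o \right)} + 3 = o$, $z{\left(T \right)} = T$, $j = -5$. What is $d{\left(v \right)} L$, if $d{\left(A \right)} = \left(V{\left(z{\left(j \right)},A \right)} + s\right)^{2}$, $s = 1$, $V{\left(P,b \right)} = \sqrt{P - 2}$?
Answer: $60 - 20 i \sqrt{7} \approx 60.0 - 52.915 i$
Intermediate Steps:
$R{\left(o \right)} = -3 + o$
$L = -10$ ($L = -3 - 7 = -10$)
$V{\left(P,b \right)} = \sqrt{-2 + P}$
$d{\left(A \right)} = \left(1 + i \sqrt{7}\right)^{2}$ ($d{\left(A \right)} = \left(\sqrt{-2 - 5} + 1\right)^{2} = \left(\sqrt{-7} + 1\right)^{2} = \left(i \sqrt{7} + 1\right)^{2} = \left(1 + i \sqrt{7}\right)^{2}$)
$d{\left(v \right)} L = \left(1 + i \sqrt{7}\right)^{2} \left(-10\right) = - 10 \left(1 + i \sqrt{7}\right)^{2}$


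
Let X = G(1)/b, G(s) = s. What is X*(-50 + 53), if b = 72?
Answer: 1/24 ≈ 0.041667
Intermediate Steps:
X = 1/72 ≈ 0.013889
X*(-50 + 53) = (-50 + 53)/72 = (1/72)*3 = 1/24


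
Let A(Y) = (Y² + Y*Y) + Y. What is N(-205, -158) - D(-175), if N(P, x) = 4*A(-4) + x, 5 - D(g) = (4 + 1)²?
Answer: -26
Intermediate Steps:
A(Y) = Y + 2*Y² (A(Y) = (Y² + Y²) + Y = 2*Y² + Y = Y + 2*Y²)
D(g) = -20 (D(g) = 5 - (4 + 1)² = 5 - 1*5² = 5 - 1*25 = 5 - 25 = -20)
N(P, x) = 112 + x (N(P, x) = 4*(-4*(1 + 2*(-4))) + x = 4*(-4*(1 - 8)) + x = 4*(-4*(-7)) + x = 4*28 + x = 112 + x)
N(-205, -158) - D(-175) = (112 - 158) - 1*(-20) = -46 + 20 = -26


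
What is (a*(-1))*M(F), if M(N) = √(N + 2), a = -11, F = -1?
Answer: 11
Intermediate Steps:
M(N) = √(2 + N)
(a*(-1))*M(F) = (-11*(-1))*√(2 - 1) = 11*√1 = 11*1 = 11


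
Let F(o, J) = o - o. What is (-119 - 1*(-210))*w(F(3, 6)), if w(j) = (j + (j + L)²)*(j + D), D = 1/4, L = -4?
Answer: 364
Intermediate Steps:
F(o, J) = 0
D = ¼ ≈ 0.25000
w(j) = (¼ + j)*(j + (-4 + j)²) (w(j) = (j + (j - 4)²)*(j + ¼) = (j + (-4 + j)²)*(¼ + j) = (¼ + j)*(j + (-4 + j)²))
(-119 - 1*(-210))*w(F(3, 6)) = (-119 - 1*(-210))*(4 + 0³ - 27/4*0² + (57/4)*0) = (-119 + 210)*(4 + 0 - 27/4*0 + 0) = 91*(4 + 0 + 0 + 0) = 91*4 = 364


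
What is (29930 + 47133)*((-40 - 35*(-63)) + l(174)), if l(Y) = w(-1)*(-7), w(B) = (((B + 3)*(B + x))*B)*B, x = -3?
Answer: 171156923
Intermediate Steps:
w(B) = B²*(-3 + B)*(3 + B) (w(B) = (((B + 3)*(B - 3))*B)*B = (((3 + B)*(-3 + B))*B)*B = (((-3 + B)*(3 + B))*B)*B = (B*(-3 + B)*(3 + B))*B = B²*(-3 + B)*(3 + B))
l(Y) = 56 (l(Y) = ((-1)²*(-9 + (-1)²))*(-7) = (1*(-9 + 1))*(-7) = (1*(-8))*(-7) = -8*(-7) = 56)
(29930 + 47133)*((-40 - 35*(-63)) + l(174)) = (29930 + 47133)*((-40 - 35*(-63)) + 56) = 77063*((-40 + 2205) + 56) = 77063*(2165 + 56) = 77063*2221 = 171156923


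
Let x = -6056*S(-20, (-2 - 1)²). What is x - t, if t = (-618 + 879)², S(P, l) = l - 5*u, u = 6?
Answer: 59055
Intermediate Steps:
S(P, l) = -30 + l (S(P, l) = l - 5*6 = l - 30 = -30 + l)
t = 68121 (t = 261² = 68121)
x = 127176 (x = -6056*(-30 + (-2 - 1)²) = -6056*(-30 + (-3)²) = -6056*(-30 + 9) = -6056*(-21) = 127176)
x - t = 127176 - 1*68121 = 127176 - 68121 = 59055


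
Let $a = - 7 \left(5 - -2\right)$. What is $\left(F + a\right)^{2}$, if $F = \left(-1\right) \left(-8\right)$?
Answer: $1681$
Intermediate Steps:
$F = 8$
$a = -49$ ($a = - 7 \left(5 + 2\right) = \left(-7\right) 7 = -49$)
$\left(F + a\right)^{2} = \left(8 - 49\right)^{2} = \left(-41\right)^{2} = 1681$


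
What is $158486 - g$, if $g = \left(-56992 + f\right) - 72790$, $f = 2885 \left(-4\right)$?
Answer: $299808$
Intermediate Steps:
$f = -11540$
$g = -141322$ ($g = \left(-56992 - 11540\right) - 72790 = -68532 - 72790 = -141322$)
$158486 - g = 158486 - -141322 = 158486 + 141322 = 299808$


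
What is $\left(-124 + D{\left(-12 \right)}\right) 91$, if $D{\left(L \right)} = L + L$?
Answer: $-13468$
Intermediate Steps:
$D{\left(L \right)} = 2 L$
$\left(-124 + D{\left(-12 \right)}\right) 91 = \left(-124 + 2 \left(-12\right)\right) 91 = \left(-124 - 24\right) 91 = \left(-148\right) 91 = -13468$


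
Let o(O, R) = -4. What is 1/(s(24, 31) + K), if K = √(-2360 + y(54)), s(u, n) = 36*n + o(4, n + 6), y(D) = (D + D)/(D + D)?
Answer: 1112/1238903 - I*√2359/1238903 ≈ 0.00089757 - 3.9204e-5*I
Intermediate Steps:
y(D) = 1 (y(D) = (2*D)/((2*D)) = (2*D)*(1/(2*D)) = 1)
s(u, n) = -4 + 36*n (s(u, n) = 36*n - 4 = -4 + 36*n)
K = I*√2359 (K = √(-2360 + 1) = √(-2359) = I*√2359 ≈ 48.57*I)
1/(s(24, 31) + K) = 1/((-4 + 36*31) + I*√2359) = 1/((-4 + 1116) + I*√2359) = 1/(1112 + I*√2359)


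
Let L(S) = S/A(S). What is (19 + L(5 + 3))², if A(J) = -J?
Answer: 324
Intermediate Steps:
L(S) = -1 (L(S) = S/((-S)) = S*(-1/S) = -1)
(19 + L(5 + 3))² = (19 - 1)² = 18² = 324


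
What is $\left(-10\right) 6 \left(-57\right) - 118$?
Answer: $3302$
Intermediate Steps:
$\left(-10\right) 6 \left(-57\right) - 118 = \left(-60\right) \left(-57\right) - 118 = 3420 - 118 = 3302$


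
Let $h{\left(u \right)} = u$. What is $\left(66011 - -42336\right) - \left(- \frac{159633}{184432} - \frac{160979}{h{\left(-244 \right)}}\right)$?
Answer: $\frac{19861134525}{184432} \approx 1.0769 \cdot 10^{5}$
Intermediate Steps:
$\left(66011 - -42336\right) - \left(- \frac{159633}{184432} - \frac{160979}{h{\left(-244 \right)}}\right) = \left(66011 - -42336\right) - \left(- \frac{159633}{184432} - \frac{160979}{-244}\right) = \left(66011 + 42336\right) - \left(\left(-159633\right) \frac{1}{184432} - - \frac{2639}{4}\right) = 108347 - \left(- \frac{159633}{184432} + \frac{2639}{4}\right) = 108347 - \frac{121519379}{184432} = \frac{19861134525}{184432}$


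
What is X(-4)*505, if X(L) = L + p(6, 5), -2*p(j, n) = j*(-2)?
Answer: 1010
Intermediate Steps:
p(j, n) = j (p(j, n) = -j*(-2)/2 = -(-1)*j = j)
X(L) = 6 + L (X(L) = L + 6 = 6 + L)
X(-4)*505 = (6 - 4)*505 = 2*505 = 1010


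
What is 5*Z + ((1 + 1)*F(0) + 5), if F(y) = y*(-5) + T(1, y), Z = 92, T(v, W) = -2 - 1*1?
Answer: 459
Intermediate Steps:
T(v, W) = -3 (T(v, W) = -2 - 1 = -3)
F(y) = -3 - 5*y (F(y) = y*(-5) - 3 = -5*y - 3 = -3 - 5*y)
5*Z + ((1 + 1)*F(0) + 5) = 5*92 + ((1 + 1)*(-3 - 5*0) + 5) = 460 + (2*(-3 + 0) + 5) = 460 + (2*(-3) + 5) = 460 + (-6 + 5) = 460 - 1 = 459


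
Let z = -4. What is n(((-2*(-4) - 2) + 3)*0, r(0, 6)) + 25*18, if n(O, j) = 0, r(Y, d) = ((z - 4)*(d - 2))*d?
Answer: 450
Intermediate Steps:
r(Y, d) = d*(16 - 8*d) (r(Y, d) = ((-4 - 4)*(d - 2))*d = (-8*(-2 + d))*d = (16 - 8*d)*d = d*(16 - 8*d))
n(((-2*(-4) - 2) + 3)*0, r(0, 6)) + 25*18 = 0 + 25*18 = 0 + 450 = 450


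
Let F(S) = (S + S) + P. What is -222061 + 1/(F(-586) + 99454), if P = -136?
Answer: -21794398905/98146 ≈ -2.2206e+5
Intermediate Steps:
F(S) = -136 + 2*S (F(S) = (S + S) - 136 = 2*S - 136 = -136 + 2*S)
-222061 + 1/(F(-586) + 99454) = -222061 + 1/((-136 + 2*(-586)) + 99454) = -222061 + 1/((-136 - 1172) + 99454) = -222061 + 1/(-1308 + 99454) = -222061 + 1/98146 = -21794398905/98146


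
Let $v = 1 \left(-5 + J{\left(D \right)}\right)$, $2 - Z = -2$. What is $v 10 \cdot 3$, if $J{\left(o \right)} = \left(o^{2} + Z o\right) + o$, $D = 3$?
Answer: $570$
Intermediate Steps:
$Z = 4$ ($Z = 2 - -2 = 2 + 2 = 4$)
$J{\left(o \right)} = o^{2} + 5 o$ ($J{\left(o \right)} = \left(o^{2} + 4 o\right) + o = o^{2} + 5 o$)
$v = 19$ ($v = 1 \left(-5 + 3 \left(5 + 3\right)\right) = 1 \left(-5 + 3 \cdot 8\right) = 1 \left(-5 + 24\right) = 1 \cdot 19 = 19$)
$v 10 \cdot 3 = 19 \cdot 10 \cdot 3 = 190 \cdot 3 = 570$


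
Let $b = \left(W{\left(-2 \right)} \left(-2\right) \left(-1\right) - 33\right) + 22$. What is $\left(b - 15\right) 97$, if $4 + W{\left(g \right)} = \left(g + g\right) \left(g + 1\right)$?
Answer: $-2522$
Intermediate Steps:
$W{\left(g \right)} = -4 + 2 g \left(1 + g\right)$ ($W{\left(g \right)} = -4 + \left(g + g\right) \left(g + 1\right) = -4 + 2 g \left(1 + g\right)$)
$b = -11$ ($b = \left(\left(-4 + 2 \left(-2\right) + 2 \left(-2\right)^{2}\right) \left(-2\right) \left(-1\right) - 33\right) + 22 = \left(\left(-4 - 4 + 2 \cdot 4\right) \left(-2\right) \left(-1\right) - 33\right) + 22 = \left(\left(-4 - 4 + 8\right) \left(-2\right) \left(-1\right) - 33\right) + 22 = \left(0 \left(-2\right) \left(-1\right) - 33\right) + 22 = \left(0 \left(-1\right) - 33\right) + 22 = \left(0 - 33\right) + 22 = -33 + 22 = -11$)
$\left(b - 15\right) 97 = \left(-11 - 15\right) 97 = \left(-26\right) 97 = -2522$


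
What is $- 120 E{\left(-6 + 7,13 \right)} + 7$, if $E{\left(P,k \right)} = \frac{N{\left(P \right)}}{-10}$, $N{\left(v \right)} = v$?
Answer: $19$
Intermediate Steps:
$E{\left(P,k \right)} = - \frac{P}{10}$ ($E{\left(P,k \right)} = \frac{P}{-10} = P \left(- \frac{1}{10}\right) = - \frac{P}{10}$)
$- 120 E{\left(-6 + 7,13 \right)} + 7 = - 120 \left(- \frac{-6 + 7}{10}\right) + 7 = - 120 \left(\left(- \frac{1}{10}\right) 1\right) + 7 = \left(-120\right) \left(- \frac{1}{10}\right) + 7 = 12 + 7 = 19$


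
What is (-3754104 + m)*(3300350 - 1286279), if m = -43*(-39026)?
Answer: -4181183199006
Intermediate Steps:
m = 1678118
(-3754104 + m)*(3300350 - 1286279) = (-3754104 + 1678118)*(3300350 - 1286279) = -2075986*2014071 = -4181183199006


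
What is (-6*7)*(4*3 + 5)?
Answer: -714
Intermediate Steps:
(-6*7)*(4*3 + 5) = -42*(12 + 5) = -42*17 = -714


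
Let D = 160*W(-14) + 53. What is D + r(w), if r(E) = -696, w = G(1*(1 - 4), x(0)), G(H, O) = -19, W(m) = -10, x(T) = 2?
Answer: -2243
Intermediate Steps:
w = -19
D = -1547 (D = 160*(-10) + 53 = -1600 + 53 = -1547)
D + r(w) = -1547 - 696 = -2243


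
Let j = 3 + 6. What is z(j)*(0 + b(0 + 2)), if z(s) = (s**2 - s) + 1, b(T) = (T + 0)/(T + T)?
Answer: 73/2 ≈ 36.500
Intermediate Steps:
b(T) = 1/2 (b(T) = T/((2*T)) = T*(1/(2*T)) = 1/2)
j = 9
z(s) = 1 + s**2 - s
z(j)*(0 + b(0 + 2)) = (1 + 9**2 - 1*9)*(0 + 1/2) = (1 + 81 - 9)*(1/2) = 73*(1/2) = 73/2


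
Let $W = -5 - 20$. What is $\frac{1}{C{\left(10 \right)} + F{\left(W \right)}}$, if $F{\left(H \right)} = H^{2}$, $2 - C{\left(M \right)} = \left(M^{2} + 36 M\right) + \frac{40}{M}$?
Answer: $\frac{1}{163} \approx 0.006135$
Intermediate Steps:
$C{\left(M \right)} = 2 - M^{2} - \frac{40}{M} - 36 M$ ($C{\left(M \right)} = 2 - \left(\left(M^{2} + 36 M\right) + \frac{40}{M}\right) = 2 - \left(M^{2} + 36 M + \frac{40}{M}\right) = 2 - M^{2} - \frac{40}{M} - 36 M$)
$W = -25$ ($W = -5 - 20 = -25$)
$\frac{1}{C{\left(10 \right)} + F{\left(W \right)}} = \frac{1}{\left(2 - 10^{2} - \frac{40}{10} - 360\right) + \left(-25\right)^{2}} = \frac{1}{\left(2 - 100 - 4 - 360\right) + 625} = \frac{1}{-462 + 625} = \frac{1}{163}$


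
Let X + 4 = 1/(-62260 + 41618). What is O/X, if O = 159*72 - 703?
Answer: -221798290/82569 ≈ -2686.2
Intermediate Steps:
X = -82569/20642 (X = -4 + 1/(-62260 + 41618) = -4 + 1/(-20642) = -4 - 1/20642 = -82569/20642 ≈ -4.0000)
O = 10745 (O = 11448 - 703 = 10745)
O/X = 10745/(-82569/20642) = 10745*(-20642/82569) = -221798290/82569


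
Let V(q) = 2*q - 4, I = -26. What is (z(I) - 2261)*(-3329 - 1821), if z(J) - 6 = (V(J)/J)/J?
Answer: 1962711350/169 ≈ 1.1614e+7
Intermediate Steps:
V(q) = -4 + 2*q
z(J) = 6 + (-4 + 2*J)/J**2 (z(J) = 6 + ((-4 + 2*J)/J)/J = 6 + (-4 + 2*J)/J**2)
(z(I) - 2261)*(-3329 - 1821) = ((6 - 4/(-26)**2 + 2/(-26)) - 2261)*(-3329 - 1821) = ((6 - 4*1/676 + 2*(-1/26)) - 2261)*(-5150) = ((6 - 1/169 - 1/13) - 2261)*(-5150) = (1000/169 - 2261)*(-5150) = -381109/169*(-5150) = 1962711350/169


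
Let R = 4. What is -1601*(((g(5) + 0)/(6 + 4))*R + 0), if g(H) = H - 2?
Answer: -9606/5 ≈ -1921.2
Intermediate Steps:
g(H) = -2 + H
-1601*(((g(5) + 0)/(6 + 4))*R + 0) = -1601*((((-2 + 5) + 0)/(6 + 4))*4 + 0) = -1601*(((3 + 0)/10)*4 + 0) = -1601*((3*(⅒))*4 + 0) = -1601*((3/10)*4 + 0) = -1601*(6/5 + 0) = -1601*6/5 = -9606/5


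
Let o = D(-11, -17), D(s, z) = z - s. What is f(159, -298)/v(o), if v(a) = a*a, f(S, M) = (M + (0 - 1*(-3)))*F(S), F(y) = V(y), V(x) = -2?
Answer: 295/18 ≈ 16.389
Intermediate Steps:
o = -6 (o = -17 - 1*(-11) = -17 + 11 = -6)
F(y) = -2
f(S, M) = -6 - 2*M (f(S, M) = (M + (0 - 1*(-3)))*(-2) = (M + (0 + 3))*(-2) = (M + 3)*(-2) = (3 + M)*(-2) = -6 - 2*M)
v(a) = a²
f(159, -298)/v(o) = (-6 - 2*(-298))/((-6)²) = (-6 + 596)/36 = 590*(1/36) = 295/18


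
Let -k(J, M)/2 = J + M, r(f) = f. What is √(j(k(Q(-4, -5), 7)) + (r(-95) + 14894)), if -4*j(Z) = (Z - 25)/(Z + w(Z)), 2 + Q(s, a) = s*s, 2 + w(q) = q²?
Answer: √43781390410/1720 ≈ 121.65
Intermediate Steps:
w(q) = -2 + q²
Q(s, a) = -2 + s² (Q(s, a) = -2 + s*s = -2 + s²)
k(J, M) = -2*J - 2*M (k(J, M) = -2*(J + M) = -2*J - 2*M)
j(Z) = -(-25 + Z)/(4*(-2 + Z + Z²)) (j(Z) = -(Z - 25)/(4*(Z + (-2 + Z²))) = -(-25 + Z)/(4*(-2 + Z + Z²)))
√(j(k(Q(-4, -5), 7)) + (r(-95) + 14894)) = √((25 - (-2*(-2 + (-4)²) - 2*7))/(4*(-2 + (-2*(-2 + (-4)²) - 2*7) + (-2*(-2 + (-4)²) - 2*7)²)) + (-95 + 14894)) = √((25 - (-2*(-2 + 16) - 14))/(4*(-2 + (-2*(-2 + 16) - 14) + (-2*(-2 + 16) - 14)²)) + 14799) = √((25 - (-2*14 - 14))/(4*(-2 + (-2*14 - 14) + (-2*14 - 14)²)) + 14799) = √((25 - (-28 - 14))/(4*(-2 + (-28 - 14) + (-28 - 14)²)) + 14799) = √((25 - 1*(-42))/(4*(-2 - 42 + (-42)²)) + 14799) = √((25 + 42)/(4*(-2 - 42 + 1764)) + 14799) = √((¼)*67/1720 + 14799) = √((¼)*(1/1720)*67 + 14799) = √(67/6880 + 14799) = √(101817187/6880) = √43781390410/1720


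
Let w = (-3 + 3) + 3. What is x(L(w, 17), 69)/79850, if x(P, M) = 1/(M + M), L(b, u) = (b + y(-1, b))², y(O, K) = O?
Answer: 1/11019300 ≈ 9.0750e-8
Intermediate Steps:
w = 3 (w = 0 + 3 = 3)
L(b, u) = (-1 + b)² (L(b, u) = (b - 1)² = (-1 + b)²)
x(P, M) = 1/(2*M)
x(L(w, 17), 69)/79850 = ((½)/69)/79850 = ((½)*(1/69))*(1/79850) = (1/138)*(1/79850) = 1/11019300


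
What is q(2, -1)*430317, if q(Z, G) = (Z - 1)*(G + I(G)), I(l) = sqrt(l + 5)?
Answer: 430317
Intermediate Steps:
I(l) = sqrt(5 + l)
q(Z, G) = (-1 + Z)*(G + sqrt(5 + G)) (q(Z, G) = (Z - 1)*(G + sqrt(5 + G)) = (-1 + Z)*(G + sqrt(5 + G)))
q(2, -1)*430317 = (-1*(-1) - sqrt(5 - 1) - 1*2 + 2*sqrt(5 - 1))*430317 = (1 - sqrt(4) - 2 + 2*sqrt(4))*430317 = (1 - 1*2 - 2 + 2*2)*430317 = (1 - 2 - 2 + 4)*430317 = 1*430317 = 430317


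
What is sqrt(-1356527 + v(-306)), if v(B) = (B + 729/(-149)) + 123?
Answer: I*sqrt(30120427331)/149 ≈ 1164.8*I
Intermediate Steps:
v(B) = 17598/149 + B (v(B) = (B + 729*(-1/149)) + 123 = (B - 729/149) + 123 = (-729/149 + B) + 123 = 17598/149 + B)
sqrt(-1356527 + v(-306)) = sqrt(-1356527 + (17598/149 - 306)) = sqrt(-1356527 - 27996/149) = sqrt(-202150519/149) = I*sqrt(30120427331)/149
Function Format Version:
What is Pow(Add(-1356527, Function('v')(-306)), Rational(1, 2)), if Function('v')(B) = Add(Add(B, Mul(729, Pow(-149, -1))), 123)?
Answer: Mul(Rational(1, 149), I, Pow(30120427331, Rational(1, 2))) ≈ Mul(1164.8, I)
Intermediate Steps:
Function('v')(B) = Add(Rational(17598, 149), B) (Function('v')(B) = Add(Add(B, Mul(729, Rational(-1, 149))), 123) = Add(Add(B, Rational(-729, 149)), 123) = Add(Add(Rational(-729, 149), B), 123) = Add(Rational(17598, 149), B))
Pow(Add(-1356527, Function('v')(-306)), Rational(1, 2)) = Pow(Add(-1356527, Add(Rational(17598, 149), -306)), Rational(1, 2)) = Pow(Add(-1356527, Rational(-27996, 149)), Rational(1, 2)) = Pow(Rational(-202150519, 149), Rational(1, 2)) = Mul(Rational(1, 149), I, Pow(30120427331, Rational(1, 2)))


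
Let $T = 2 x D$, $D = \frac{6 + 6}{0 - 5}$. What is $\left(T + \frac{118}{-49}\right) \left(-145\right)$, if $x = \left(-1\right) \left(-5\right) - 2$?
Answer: $\frac{119422}{49} \approx 2437.2$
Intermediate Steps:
$D = - \frac{12}{5}$ ($D = \frac{12}{-5} = 12 \left(- \frac{1}{5}\right) = - \frac{12}{5} \approx -2.4$)
$x = 3$ ($x = 5 - 2 = 3$)
$T = - \frac{72}{5}$ ($T = 2 \cdot 3 \left(- \frac{12}{5}\right) = 6 \left(- \frac{12}{5}\right) = - \frac{72}{5} \approx -14.4$)
$\left(T + \frac{118}{-49}\right) \left(-145\right) = \left(- \frac{72}{5} + \frac{118}{-49}\right) \left(-145\right) = \left(- \frac{72}{5} + 118 \left(- \frac{1}{49}\right)\right) \left(-145\right) = \left(- \frac{72}{5} - \frac{118}{49}\right) \left(-145\right) = \left(- \frac{4118}{245}\right) \left(-145\right) = \frac{119422}{49}$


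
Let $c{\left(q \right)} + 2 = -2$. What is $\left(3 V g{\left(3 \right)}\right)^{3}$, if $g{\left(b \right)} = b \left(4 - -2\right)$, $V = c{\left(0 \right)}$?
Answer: $-10077696$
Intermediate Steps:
$c{\left(q \right)} = -4$ ($c{\left(q \right)} = -2 - 2 = -4$)
$V = -4$
$g{\left(b \right)} = 6 b$ ($g{\left(b \right)} = b \left(4 + 2\right) = b 6 = 6 b$)
$\left(3 V g{\left(3 \right)}\right)^{3} = \left(3 \left(-4\right) 6 \cdot 3\right)^{3} = \left(\left(-12\right) 18\right)^{3} = \left(-216\right)^{3} = -10077696$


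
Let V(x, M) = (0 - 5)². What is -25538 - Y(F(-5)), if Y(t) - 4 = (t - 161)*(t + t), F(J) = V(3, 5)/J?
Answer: -27202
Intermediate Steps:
V(x, M) = 25 (V(x, M) = (-5)² = 25)
F(J) = 25/J
Y(t) = 4 + 2*t*(-161 + t) (Y(t) = 4 + (t - 161)*(t + t) = 4 + (-161 + t)*(2*t) = 4 + 2*t*(-161 + t))
-25538 - Y(F(-5)) = -25538 - (4 - 8050/(-5) + 2*(25/(-5))²) = -25538 - (4 - 8050*(-1)/5 + 2*(25*(-⅕))²) = -25538 - (4 - 322*(-5) + 2*(-5)²) = -25538 - (4 + 1610 + 2*25) = -25538 - (4 + 1610 + 50) = -25538 - 1*1664 = -25538 - 1664 = -27202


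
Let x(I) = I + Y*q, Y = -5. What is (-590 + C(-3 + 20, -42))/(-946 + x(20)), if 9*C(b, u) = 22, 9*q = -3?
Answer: 5288/8319 ≈ 0.63565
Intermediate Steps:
q = -⅓ (q = (⅑)*(-3) = -⅓ ≈ -0.33333)
C(b, u) = 22/9 (C(b, u) = (⅑)*22 = 22/9)
x(I) = 5/3 + I (x(I) = I - 5*(-⅓) = I + 5/3 = 5/3 + I)
(-590 + C(-3 + 20, -42))/(-946 + x(20)) = (-590 + 22/9)/(-946 + (5/3 + 20)) = -5288/(9*(-946 + 65/3)) = -5288/(9*(-2773/3)) = -5288/9*(-3/2773) = 5288/8319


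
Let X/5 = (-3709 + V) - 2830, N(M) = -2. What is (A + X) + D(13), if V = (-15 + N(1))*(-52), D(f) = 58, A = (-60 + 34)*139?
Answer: -31831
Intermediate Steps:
A = -3614 (A = -26*139 = -3614)
V = 884 (V = (-15 - 2)*(-52) = -17*(-52) = 884)
X = -28275 (X = 5*((-3709 + 884) - 2830) = 5*(-2825 - 2830) = 5*(-5655) = -28275)
(A + X) + D(13) = (-3614 - 28275) + 58 = -31889 + 58 = -31831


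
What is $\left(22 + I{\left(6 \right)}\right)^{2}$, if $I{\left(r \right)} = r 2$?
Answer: $1156$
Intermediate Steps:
$I{\left(r \right)} = 2 r$
$\left(22 + I{\left(6 \right)}\right)^{2} = \left(22 + 2 \cdot 6\right)^{2} = \left(22 + 12\right)^{2} = 34^{2} = 1156$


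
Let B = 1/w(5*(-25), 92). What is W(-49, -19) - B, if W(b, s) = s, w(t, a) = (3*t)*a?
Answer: -655499/34500 ≈ -19.000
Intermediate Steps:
w(t, a) = 3*a*t
B = -1/34500 (B = 1/(3*92*(5*(-25))) = 1/(3*92*(-125)) = 1/(-34500) = -1/34500 ≈ -2.8985e-5)
W(-49, -19) - B = -19 - 1*(-1/34500) = -19 + 1/34500 = -655499/34500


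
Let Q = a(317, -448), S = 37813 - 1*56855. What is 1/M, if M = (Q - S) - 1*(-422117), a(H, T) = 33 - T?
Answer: 1/441640 ≈ 2.2643e-6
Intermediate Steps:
S = -19042 (S = 37813 - 56855 = -19042)
Q = 481 (Q = 33 - 1*(-448) = 33 + 448 = 481)
M = 441640 (M = (481 - 1*(-19042)) - 1*(-422117) = (481 + 19042) + 422117 = 19523 + 422117 = 441640)
1/M = 1/441640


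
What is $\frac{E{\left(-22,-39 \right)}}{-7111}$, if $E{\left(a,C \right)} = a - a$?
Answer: $0$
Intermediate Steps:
$E{\left(a,C \right)} = 0$
$\frac{E{\left(-22,-39 \right)}}{-7111} = \frac{0}{-7111} = 0 \left(- \frac{1}{7111}\right) = 0$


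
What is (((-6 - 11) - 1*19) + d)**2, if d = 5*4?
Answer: 256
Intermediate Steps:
d = 20
(((-6 - 11) - 1*19) + d)**2 = (((-6 - 11) - 1*19) + 20)**2 = ((-17 - 19) + 20)**2 = (-36 + 20)**2 = (-16)**2 = 256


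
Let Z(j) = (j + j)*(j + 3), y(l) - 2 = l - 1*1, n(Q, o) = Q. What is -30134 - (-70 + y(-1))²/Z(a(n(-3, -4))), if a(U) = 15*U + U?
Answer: -6509189/216 ≈ -30135.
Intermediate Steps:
a(U) = 16*U
y(l) = 1 + l (y(l) = 2 + (l - 1*1) = 2 + (l - 1) = 2 + (-1 + l) = 1 + l)
Z(j) = 2*j*(3 + j) (Z(j) = (2*j)*(3 + j) = 2*j*(3 + j))
-30134 - (-70 + y(-1))²/Z(a(n(-3, -4))) = -30134 - (-70 + (1 - 1))²/(2*(16*(-3))*(3 + 16*(-3))) = -30134 - (-70 + 0)²/(2*(-48)*(3 - 48)) = -30134 - (-70)²/(2*(-48)*(-45)) = -30134 - 4900/4320 = -30134 - 1*245/216 = -30134 - 245/216 = -6509189/216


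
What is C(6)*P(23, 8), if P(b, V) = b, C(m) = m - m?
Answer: 0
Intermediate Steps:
C(m) = 0
C(6)*P(23, 8) = 0*23 = 0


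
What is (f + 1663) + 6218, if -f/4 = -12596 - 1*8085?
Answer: 90605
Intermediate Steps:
f = 82724 (f = -4*(-12596 - 1*8085) = -4*(-12596 - 8085) = -4*(-20681) = 82724)
(f + 1663) + 6218 = (82724 + 1663) + 6218 = 84387 + 6218 = 90605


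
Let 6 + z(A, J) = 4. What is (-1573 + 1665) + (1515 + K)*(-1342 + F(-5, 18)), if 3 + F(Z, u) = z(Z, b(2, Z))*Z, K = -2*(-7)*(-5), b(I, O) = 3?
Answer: -1928983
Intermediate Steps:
z(A, J) = -2 (z(A, J) = -6 + 4 = -2)
K = -70 (K = 14*(-5) = -70)
F(Z, u) = -3 - 2*Z
(-1573 + 1665) + (1515 + K)*(-1342 + F(-5, 18)) = (-1573 + 1665) + (1515 - 70)*(-1342 + (-3 - 2*(-5))) = 92 + 1445*(-1342 + (-3 + 10)) = 92 + 1445*(-1342 + 7) = 92 + 1445*(-1335) = 92 - 1929075 = -1928983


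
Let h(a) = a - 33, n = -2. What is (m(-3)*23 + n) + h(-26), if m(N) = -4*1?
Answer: -153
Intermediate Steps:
m(N) = -4
h(a) = -33 + a
(m(-3)*23 + n) + h(-26) = (-4*23 - 2) + (-33 - 26) = (-92 - 2) - 59 = -94 - 59 = -153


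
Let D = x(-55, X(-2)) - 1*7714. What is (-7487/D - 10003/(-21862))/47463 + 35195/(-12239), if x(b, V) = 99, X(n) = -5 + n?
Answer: -92697946459221443/32235889838219470 ≈ -2.8756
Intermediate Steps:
D = -7615 (D = 99 - 1*7714 = 99 - 7714 = -7615)
(-7487/D - 10003/(-21862))/47463 + 35195/(-12239) = (-7487/(-7615) - 10003/(-21862))/47463 + 35195/(-12239) = (-7487*(-1/7615) - 10003*(-1/21862))*(1/47463) + 35195*(-1/12239) = (7487/7615 + 10003/21862)*(1/47463) - 35195/12239 = (239853639/166479130)*(1/47463) - 35195/12239 = 79951213/2633866315730 - 35195/12239 = -92697946459221443/32235889838219470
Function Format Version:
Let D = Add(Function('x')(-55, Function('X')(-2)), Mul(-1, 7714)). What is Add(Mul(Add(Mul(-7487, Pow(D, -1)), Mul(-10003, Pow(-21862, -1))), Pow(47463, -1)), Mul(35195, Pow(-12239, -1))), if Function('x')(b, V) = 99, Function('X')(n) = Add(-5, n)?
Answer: Rational(-92697946459221443, 32235889838219470) ≈ -2.8756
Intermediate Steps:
D = -7615 (D = Add(99, Mul(-1, 7714)) = Add(99, -7714) = -7615)
Add(Mul(Add(Mul(-7487, Pow(D, -1)), Mul(-10003, Pow(-21862, -1))), Pow(47463, -1)), Mul(35195, Pow(-12239, -1))) = Add(Mul(Add(Mul(-7487, Pow(-7615, -1)), Mul(-10003, Pow(-21862, -1))), Pow(47463, -1)), Mul(35195, Pow(-12239, -1))) = Add(Mul(Add(Mul(-7487, Rational(-1, 7615)), Mul(-10003, Rational(-1, 21862))), Rational(1, 47463)), Mul(35195, Rational(-1, 12239))) = Add(Mul(Add(Rational(7487, 7615), Rational(10003, 21862)), Rational(1, 47463)), Rational(-35195, 12239)) = Add(Mul(Rational(239853639, 166479130), Rational(1, 47463)), Rational(-35195, 12239)) = Add(Rational(79951213, 2633866315730), Rational(-35195, 12239)) = Rational(-92697946459221443, 32235889838219470)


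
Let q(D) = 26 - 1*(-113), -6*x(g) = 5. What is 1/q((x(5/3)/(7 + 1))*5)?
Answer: 1/139 ≈ 0.0071942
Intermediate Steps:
x(g) = -5/6 (x(g) = -1/6*5 = -5/6)
q(D) = 139 (q(D) = 26 + 113 = 139)
1/q((x(5/3)/(7 + 1))*5) = 1/139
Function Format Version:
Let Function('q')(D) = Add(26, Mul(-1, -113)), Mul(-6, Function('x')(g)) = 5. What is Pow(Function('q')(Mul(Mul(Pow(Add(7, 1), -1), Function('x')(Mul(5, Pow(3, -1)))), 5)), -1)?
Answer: Rational(1, 139) ≈ 0.0071942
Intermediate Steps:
Function('x')(g) = Rational(-5, 6) (Function('x')(g) = Mul(Rational(-1, 6), 5) = Rational(-5, 6))
Function('q')(D) = 139 (Function('q')(D) = Add(26, 113) = 139)
Pow(Function('q')(Mul(Mul(Pow(Add(7, 1), -1), Function('x')(Mul(5, Pow(3, -1)))), 5)), -1) = Pow(139, -1) = Rational(1, 139)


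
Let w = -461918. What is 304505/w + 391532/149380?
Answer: 33842180369/17250327710 ≈ 1.9618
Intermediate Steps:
304505/w + 391532/149380 = 304505/(-461918) + 391532/149380 = 304505*(-1/461918) + 391532*(1/149380) = -304505/461918 + 97883/37345 = 33842180369/17250327710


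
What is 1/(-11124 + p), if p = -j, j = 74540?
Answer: -1/85664 ≈ -1.1674e-5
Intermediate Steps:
p = -74540 (p = -1*74540 = -74540)
1/(-11124 + p) = 1/(-11124 - 74540) = 1/(-85664) = -1/85664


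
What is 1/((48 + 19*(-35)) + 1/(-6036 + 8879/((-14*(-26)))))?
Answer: -168325/103856553 ≈ -0.0016207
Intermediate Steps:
1/((48 + 19*(-35)) + 1/(-6036 + 8879/((-14*(-26))))) = 1/((48 - 665) + 1/(-6036 + 8879/364)) = 1/(-617 + 1/(-6036 + 8879*(1/364))) = 1/(-617 + 1/(-6036 + 683/28)) = 1/(-617 + 1/(-168325/28)) = 1/(-617 - 28/168325) = 1/(-103856553/168325) = -168325/103856553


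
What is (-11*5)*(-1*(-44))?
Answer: -2420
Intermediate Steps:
(-11*5)*(-1*(-44)) = -55*44 = -2420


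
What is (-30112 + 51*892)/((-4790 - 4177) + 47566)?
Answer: 15380/38599 ≈ 0.39846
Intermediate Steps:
(-30112 + 51*892)/((-4790 - 4177) + 47566) = (-30112 + 45492)/(-8967 + 47566) = 15380/38599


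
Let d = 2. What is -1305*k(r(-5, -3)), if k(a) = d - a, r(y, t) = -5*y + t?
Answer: 26100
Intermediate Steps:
r(y, t) = t - 5*y
k(a) = 2 - a
-1305*k(r(-5, -3)) = -1305*(2 - (-3 - 5*(-5))) = -1305*(2 - (-3 + 25)) = -1305*(2 - 1*22) = -1305*(2 - 22) = -1305*(-20) = 26100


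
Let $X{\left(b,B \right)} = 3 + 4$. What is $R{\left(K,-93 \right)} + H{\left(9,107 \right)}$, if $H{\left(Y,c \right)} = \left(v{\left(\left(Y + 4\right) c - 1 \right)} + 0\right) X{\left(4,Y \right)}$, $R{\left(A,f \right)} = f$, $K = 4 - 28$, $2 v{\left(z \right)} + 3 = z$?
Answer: $\frac{9523}{2} \approx 4761.5$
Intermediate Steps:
$X{\left(b,B \right)} = 7$
$v{\left(z \right)} = - \frac{3}{2} + \frac{z}{2}$
$K = -24$ ($K = 4 - 28 = -24$)
$H{\left(Y,c \right)} = -14 + \frac{7 c \left(4 + Y\right)}{2}$ ($H{\left(Y,c \right)} = \left(\left(- \frac{3}{2} + \frac{\left(Y + 4\right) c - 1}{2}\right) + 0\right) 7 = \left(\left(- \frac{3}{2} + \frac{\left(4 + Y\right) c - 1}{2}\right) + 0\right) 7 = \left(\left(- \frac{3}{2} + \frac{c \left(4 + Y\right) - 1}{2}\right) + 0\right) 7 = \left(\left(- \frac{3}{2} + \frac{-1 + c \left(4 + Y\right)}{2}\right) + 0\right) 7 = \left(\left(- \frac{3}{2} + \left(- \frac{1}{2} + \frac{c \left(4 + Y\right)}{2}\right)\right) + 0\right) 7 = \left(\left(-2 + \frac{c \left(4 + Y\right)}{2}\right) + 0\right) 7 = \left(-2 + \frac{c \left(4 + Y\right)}{2}\right) 7 = -14 + \frac{7 c \left(4 + Y\right)}{2}$)
$R{\left(K,-93 \right)} + H{\left(9,107 \right)} = -93 + \left(-14 + 14 \cdot 107 + \frac{7}{2} \cdot 9 \cdot 107\right) = -93 + \left(-14 + 1498 + \frac{6741}{2}\right) = -93 + \frac{9709}{2} = \frac{9523}{2}$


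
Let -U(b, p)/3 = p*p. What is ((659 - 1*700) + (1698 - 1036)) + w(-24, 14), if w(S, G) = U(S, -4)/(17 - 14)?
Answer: 605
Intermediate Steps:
U(b, p) = -3*p² (U(b, p) = -3*p*p = -3*p²)
w(S, G) = -16 (w(S, G) = (-3*(-4)²)/(17 - 14) = -3*16/3 = -48*⅓ = -16)
((659 - 1*700) + (1698 - 1036)) + w(-24, 14) = ((659 - 1*700) + (1698 - 1036)) - 16 = ((659 - 700) + 662) - 16 = (-41 + 662) - 16 = 621 - 16 = 605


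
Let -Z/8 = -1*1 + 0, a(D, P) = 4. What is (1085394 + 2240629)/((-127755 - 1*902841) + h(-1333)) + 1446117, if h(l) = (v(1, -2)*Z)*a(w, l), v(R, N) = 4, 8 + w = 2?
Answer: 1490173966733/1030468 ≈ 1.4461e+6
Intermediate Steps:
w = -6 (w = -8 + 2 = -6)
Z = 8 (Z = -8*(-1*1 + 0) = -8*(-1 + 0) = -8*(-1) = 8)
h(l) = 128 (h(l) = (4*8)*4 = 32*4 = 128)
(1085394 + 2240629)/((-127755 - 1*902841) + h(-1333)) + 1446117 = (1085394 + 2240629)/((-127755 - 1*902841) + 128) + 1446117 = 3326023/((-127755 - 902841) + 128) + 1446117 = 3326023/(-1030596 + 128) + 1446117 = 3326023/(-1030468) + 1446117 = 3326023*(-1/1030468) + 1446117 = -3326023/1030468 + 1446117 = 1490173966733/1030468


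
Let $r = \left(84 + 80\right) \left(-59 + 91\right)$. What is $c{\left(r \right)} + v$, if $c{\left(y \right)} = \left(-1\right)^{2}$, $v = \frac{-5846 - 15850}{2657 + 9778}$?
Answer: $- \frac{3087}{4145} \approx -0.74475$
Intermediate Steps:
$r = 5248$ ($r = 164 \cdot 32 = 5248$)
$v = - \frac{7232}{4145}$ ($v = - \frac{21696}{12435} = \left(-21696\right) \frac{1}{12435} = - \frac{7232}{4145} \approx -1.7448$)
$c{\left(y \right)} = 1$
$c{\left(r \right)} + v = 1 - \frac{7232}{4145} = - \frac{3087}{4145}$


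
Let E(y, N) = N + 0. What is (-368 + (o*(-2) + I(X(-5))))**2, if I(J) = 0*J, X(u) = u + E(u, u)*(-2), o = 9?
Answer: 148996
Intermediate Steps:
E(y, N) = N
X(u) = -u (X(u) = u + u*(-2) = u - 2*u = -u)
I(J) = 0
(-368 + (o*(-2) + I(X(-5))))**2 = (-368 + (9*(-2) + 0))**2 = (-368 + (-18 + 0))**2 = (-368 - 18)**2 = (-386)**2 = 148996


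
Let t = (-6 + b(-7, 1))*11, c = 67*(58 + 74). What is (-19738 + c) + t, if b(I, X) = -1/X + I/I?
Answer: -10960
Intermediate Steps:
c = 8844 (c = 67*132 = 8844)
b(I, X) = 1 - 1/X (b(I, X) = -1/X + 1 = 1 - 1/X)
t = -66 (t = (-6 + (-1 + 1)/1)*11 = (-6 + 1*0)*11 = (-6 + 0)*11 = -6*11 = -66)
(-19738 + c) + t = (-19738 + 8844) - 66 = -10894 - 66 = -10960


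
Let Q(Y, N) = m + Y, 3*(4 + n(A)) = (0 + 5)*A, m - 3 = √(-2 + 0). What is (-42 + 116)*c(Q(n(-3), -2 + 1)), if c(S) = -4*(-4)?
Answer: 1184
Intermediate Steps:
m = 3 + I*√2 (m = 3 + √(-2 + 0) = 3 + √(-2) = 3 + I*√2 ≈ 3.0 + 1.4142*I)
n(A) = -4 + 5*A/3 (n(A) = -4 + ((0 + 5)*A)/3 = -4 + (5*A)/3 = -4 + 5*A/3)
Q(Y, N) = 3 + Y + I*√2 (Q(Y, N) = (3 + I*√2) + Y = 3 + Y + I*√2)
c(S) = 16
(-42 + 116)*c(Q(n(-3), -2 + 1)) = (-42 + 116)*16 = 74*16 = 1184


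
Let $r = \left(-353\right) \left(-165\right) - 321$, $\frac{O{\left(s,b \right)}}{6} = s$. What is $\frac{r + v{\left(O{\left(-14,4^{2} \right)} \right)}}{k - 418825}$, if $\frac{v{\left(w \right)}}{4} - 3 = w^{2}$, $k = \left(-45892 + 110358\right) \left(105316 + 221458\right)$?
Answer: $\frac{28720}{7021797953} \approx 4.0901 \cdot 10^{-6}$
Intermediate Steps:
$O{\left(s,b \right)} = 6 s$
$r = 57924$ ($r = 58245 - 321 = 57924$)
$k = 21065812684$ ($k = 64466 \cdot 326774 = 21065812684$)
$v{\left(w \right)} = 12 + 4 w^{2}$
$\frac{r + v{\left(O{\left(-14,4^{2} \right)} \right)}}{k - 418825} = \frac{57924 + \left(12 + 4 \left(6 \left(-14\right)\right)^{2}\right)}{21065812684 - 418825} = \frac{57924 + \left(12 + 4 \left(-84\right)^{2}\right)}{21065393859} = \left(57924 + \left(12 + 4 \cdot 7056\right)\right) \frac{1}{21065393859} = \left(57924 + \left(12 + 28224\right)\right) \frac{1}{21065393859} = \left(57924 + 28236\right) \frac{1}{21065393859} = 86160 \cdot \frac{1}{21065393859} = \frac{28720}{7021797953}$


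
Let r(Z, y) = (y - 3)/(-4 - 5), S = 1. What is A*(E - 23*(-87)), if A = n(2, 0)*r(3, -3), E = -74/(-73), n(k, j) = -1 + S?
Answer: 0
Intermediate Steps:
n(k, j) = 0 (n(k, j) = -1 + 1 = 0)
E = 74/73 (E = -74*(-1/73) = 74/73 ≈ 1.0137)
r(Z, y) = 1/3 - y/9 (r(Z, y) = (-3 + y)/(-9) = (-3 + y)*(-1/9) = 1/3 - y/9)
A = 0 (A = 0*(1/3 - 1/9*(-3)) = 0*(1/3 + 1/3) = 0*(2/3) = 0)
A*(E - 23*(-87)) = 0*(74/73 - 23*(-87)) = 0*(74/73 + 2001) = 0*(146147/73) = 0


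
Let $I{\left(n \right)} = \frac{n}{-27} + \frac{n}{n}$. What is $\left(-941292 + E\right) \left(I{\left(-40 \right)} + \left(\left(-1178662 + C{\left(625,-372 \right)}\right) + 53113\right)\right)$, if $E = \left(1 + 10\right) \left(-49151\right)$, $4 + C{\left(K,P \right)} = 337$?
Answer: $\frac{45022865834045}{27} \approx 1.6675 \cdot 10^{12}$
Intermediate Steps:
$C{\left(K,P \right)} = 333$ ($C{\left(K,P \right)} = -4 + 337 = 333$)
$I{\left(n \right)} = 1 - \frac{n}{27}$ ($I{\left(n \right)} = n \left(- \frac{1}{27}\right) + 1 = - \frac{n}{27} + 1 = 1 - \frac{n}{27}$)
$E = -540661$ ($E = 11 \left(-49151\right) = -540661$)
$\left(-941292 + E\right) \left(I{\left(-40 \right)} + \left(\left(-1178662 + C{\left(625,-372 \right)}\right) + 53113\right)\right) = \left(-941292 - 540661\right) \left(\left(1 - - \frac{40}{27}\right) + \left(\left(-1178662 + 333\right) + 53113\right)\right) = - 1481953 \left(\left(1 + \frac{40}{27}\right) + \left(-1178329 + 53113\right)\right) = - 1481953 \left(\frac{67}{27} - 1125216\right) = \left(-1481953\right) \left(- \frac{30380765}{27}\right) = \frac{45022865834045}{27}$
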